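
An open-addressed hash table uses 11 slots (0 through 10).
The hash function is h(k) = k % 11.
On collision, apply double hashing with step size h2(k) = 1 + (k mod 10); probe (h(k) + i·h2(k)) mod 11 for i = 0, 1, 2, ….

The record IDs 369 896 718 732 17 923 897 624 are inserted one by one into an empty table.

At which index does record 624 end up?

369: h=6 -> slot 6
896: h=5 -> slot 5
718: h=3 -> slot 3
732: h=6, h2=3, probe 6,9 -> slot 9
17: h=6, h2=8, probe 6,3,0 -> slot 0
923: h=10 -> slot 10
897: h=6, h2=8, probe 6,3,0,8 -> slot 8
624: h=8, h2=5, probe 8,2 -> slot 2
Table: [17, —, 624, 718, —, 896, 369, —, 897, 732, 923]

2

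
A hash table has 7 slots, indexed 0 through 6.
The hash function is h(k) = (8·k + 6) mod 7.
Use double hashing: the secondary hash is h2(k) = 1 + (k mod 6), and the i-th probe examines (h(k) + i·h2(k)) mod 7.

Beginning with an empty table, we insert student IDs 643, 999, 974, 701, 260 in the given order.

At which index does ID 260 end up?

Insert 643: h=5, slot 5 empty → index 5.
Insert 999: h=4, slot 4 empty → index 4.
Insert 974: h=0, slot 0 empty → index 0.
Insert 701: h=0, h2=6, slot 0 occupied → index 6.
Insert 260: h=0, h2=3, slot 0 occupied → index 3.
Table: [974, -, -, 260, 999, 643, 701]

3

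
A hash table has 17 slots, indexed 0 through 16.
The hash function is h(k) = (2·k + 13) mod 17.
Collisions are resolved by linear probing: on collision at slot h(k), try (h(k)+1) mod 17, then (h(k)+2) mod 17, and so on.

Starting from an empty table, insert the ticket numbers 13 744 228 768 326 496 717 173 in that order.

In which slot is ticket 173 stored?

8

13: h=5 → slot 5
744: h=5, probe 5,6 → slot 6
228: h=10 → slot 10
768: h=2 → slot 2
326: h=2, probe 2,3 → slot 3
496: h=2, probe 2,3,4 → slot 4
717: h=2, probe 2,3,4,5,6,7 → slot 7
173: h=2, probe 2,3,4,5,6,7,8 → slot 8
Table: [∅, ∅, 768, 326, 496, 13, 744, 717, 173, ∅, 228, ∅, ∅, ∅, ∅, ∅, ∅]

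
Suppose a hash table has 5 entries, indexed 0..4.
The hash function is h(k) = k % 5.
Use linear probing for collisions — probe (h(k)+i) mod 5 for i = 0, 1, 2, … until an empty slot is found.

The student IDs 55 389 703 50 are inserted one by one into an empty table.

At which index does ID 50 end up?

1

55: h=0 → slot 0
389: h=4 → slot 4
703: h=3 → slot 3
50: h=0, probe 0,1 → slot 1
Table: [55, 50, —, 703, 389]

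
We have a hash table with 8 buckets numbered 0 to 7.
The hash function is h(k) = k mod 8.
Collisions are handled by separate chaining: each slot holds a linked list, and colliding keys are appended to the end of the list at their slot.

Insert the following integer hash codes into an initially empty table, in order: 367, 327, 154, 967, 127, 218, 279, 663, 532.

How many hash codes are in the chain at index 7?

367 -> bucket 7
327 -> bucket 7 (collision)
154 -> bucket 2
967 -> bucket 7 (collision)
127 -> bucket 7 (collision)
218 -> bucket 2 (collision)
279 -> bucket 7 (collision)
663 -> bucket 7 (collision)
532 -> bucket 4
Final buckets:
0: .
1: .
2: 154 -> 218
3: .
4: 532
5: .
6: .
7: 367 -> 327 -> 967 -> 127 -> 279 -> 663

6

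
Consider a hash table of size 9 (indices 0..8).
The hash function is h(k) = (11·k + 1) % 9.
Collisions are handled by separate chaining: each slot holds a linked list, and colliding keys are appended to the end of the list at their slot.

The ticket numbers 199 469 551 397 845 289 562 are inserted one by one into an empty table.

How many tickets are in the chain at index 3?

4

Insert 199: h=3, bucket 3 empty → new chain.
Insert 469: h=3, bucket 3 nonempty → append to chain.
Insert 551: h=5, bucket 5 empty → new chain.
Insert 397: h=3, bucket 3 nonempty → append to chain.
Insert 845: h=8, bucket 8 empty → new chain.
Insert 289: h=3, bucket 3 nonempty → append to chain.
Insert 562: h=0, bucket 0 empty → new chain.
Final buckets:
0: 562
1: —
2: —
3: 199 -> 469 -> 397 -> 289
4: —
5: 551
6: —
7: —
8: 845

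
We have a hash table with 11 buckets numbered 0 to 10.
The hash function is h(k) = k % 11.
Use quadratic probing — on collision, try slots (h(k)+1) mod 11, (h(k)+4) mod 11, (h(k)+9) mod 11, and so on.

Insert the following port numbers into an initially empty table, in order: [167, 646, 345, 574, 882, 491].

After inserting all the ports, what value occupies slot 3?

574

167: h=2 -> slot 2
646: h=8 -> slot 8
345: h=4 -> slot 4
574: h=2, probe 2,3 -> slot 3
882: h=2, probe 2,3,6 -> slot 6
491: h=7 -> slot 7
Table: [∅, ∅, 167, 574, 345, ∅, 882, 491, 646, ∅, ∅]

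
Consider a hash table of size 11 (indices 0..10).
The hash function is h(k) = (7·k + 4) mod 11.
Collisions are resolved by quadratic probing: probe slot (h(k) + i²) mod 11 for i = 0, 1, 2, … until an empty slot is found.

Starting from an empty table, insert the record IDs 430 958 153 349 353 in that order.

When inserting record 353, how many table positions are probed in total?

3

430 hashes to 0; slot 0 is free → place at 0.
958 hashes to 0; 0 taken → place at 1.
153 hashes to 8; slot 8 is free → place at 8.
349 hashes to 5; slot 5 is free → place at 5.
353 hashes to 0; 0,1 taken → place at 4.
Table: [430, 958, -, -, 353, 349, -, -, 153, -, -]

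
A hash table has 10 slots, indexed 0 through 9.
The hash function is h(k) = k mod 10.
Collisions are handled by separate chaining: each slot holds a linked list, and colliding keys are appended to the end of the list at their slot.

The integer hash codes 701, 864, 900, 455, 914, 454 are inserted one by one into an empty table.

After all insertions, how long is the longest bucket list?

3

701 -> bucket 1
864 -> bucket 4
900 -> bucket 0
455 -> bucket 5
914 -> bucket 4 (collision)
454 -> bucket 4 (collision)
Final buckets:
0: 900
1: 701
2: -
3: -
4: 864 -> 914 -> 454
5: 455
6: -
7: -
8: -
9: -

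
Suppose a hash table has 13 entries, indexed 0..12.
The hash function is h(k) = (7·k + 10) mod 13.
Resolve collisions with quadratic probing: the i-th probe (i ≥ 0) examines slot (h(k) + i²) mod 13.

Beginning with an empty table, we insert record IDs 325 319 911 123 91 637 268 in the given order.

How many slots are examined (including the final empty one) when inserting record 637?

3

325: h=10 => slot 10
319: h=7 => slot 7
911: h=4 => slot 4
123: h=0 => slot 0
91: h=10, probe 10,11 => slot 11
637: h=10, probe 10,11,1 => slot 1
268: h=1, probe 1,2 => slot 2
Table: [123, 637, 268, -, 911, -, -, 319, -, -, 325, 91, -]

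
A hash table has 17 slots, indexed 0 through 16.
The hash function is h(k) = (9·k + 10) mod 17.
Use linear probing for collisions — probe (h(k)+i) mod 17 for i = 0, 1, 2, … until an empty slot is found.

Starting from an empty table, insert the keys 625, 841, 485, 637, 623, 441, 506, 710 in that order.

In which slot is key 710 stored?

625 hashes to 8; slot 8 is free -> place at 8.
841 hashes to 14; slot 14 is free -> place at 14.
485 hashes to 6; slot 6 is free -> place at 6.
637 hashes to 14; 14 taken -> place at 15.
623 hashes to 7; slot 7 is free -> place at 7.
441 hashes to 1; slot 1 is free -> place at 1.
506 hashes to 8; 8 taken -> place at 9.
710 hashes to 8; 8,9 taken -> place at 10.
Table: [—, 441, —, —, —, —, 485, 623, 625, 506, 710, —, —, —, 841, 637, —]

10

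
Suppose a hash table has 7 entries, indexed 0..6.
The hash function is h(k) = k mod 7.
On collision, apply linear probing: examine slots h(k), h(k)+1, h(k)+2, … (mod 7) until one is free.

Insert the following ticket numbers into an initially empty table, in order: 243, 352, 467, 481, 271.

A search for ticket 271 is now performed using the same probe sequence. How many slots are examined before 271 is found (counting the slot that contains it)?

4

243: h=5 → slot 5
352: h=2 → slot 2
467: h=5, probe 5,6 → slot 6
481: h=5, probe 5,6,0 → slot 0
271: h=5, probe 5,6,0,1 → slot 1
Table: [481, 271, 352, -, -, 243, 467]
Lookup 271: h=5, probe 5,6,0,1 → found at 1.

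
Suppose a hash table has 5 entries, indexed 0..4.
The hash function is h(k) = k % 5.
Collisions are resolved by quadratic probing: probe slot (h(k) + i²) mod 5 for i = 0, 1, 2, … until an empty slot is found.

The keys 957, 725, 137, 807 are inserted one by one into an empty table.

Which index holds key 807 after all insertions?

957: h=2 → slot 2
725: h=0 → slot 0
137: h=2, probe 2,3 → slot 3
807: h=2, probe 2,3,1 → slot 1
Table: [725, 807, 957, 137, ∅]

1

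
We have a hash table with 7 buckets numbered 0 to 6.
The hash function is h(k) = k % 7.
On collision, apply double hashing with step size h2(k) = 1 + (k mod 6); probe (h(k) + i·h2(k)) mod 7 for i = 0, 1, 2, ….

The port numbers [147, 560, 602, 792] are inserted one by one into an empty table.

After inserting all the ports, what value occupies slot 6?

147: h=0 => slot 0
560: h=0, h2=3, probe 0,3 => slot 3
602: h=0, h2=3, probe 0,3,6 => slot 6
792: h=1 => slot 1
Table: [147, 792, ∅, 560, ∅, ∅, 602]

602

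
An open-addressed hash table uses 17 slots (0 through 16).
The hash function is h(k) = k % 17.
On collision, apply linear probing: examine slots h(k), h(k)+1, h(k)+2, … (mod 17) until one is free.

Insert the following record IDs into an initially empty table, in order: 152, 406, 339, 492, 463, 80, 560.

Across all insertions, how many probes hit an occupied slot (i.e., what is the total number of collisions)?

152: h=16 => slot 16
406: h=15 => slot 15
339: h=16, probe 16,0 => slot 0
492: h=16, probe 16,0,1 => slot 1
463: h=4 => slot 4
80: h=12 => slot 12
560: h=16, probe 16,0,1,2 => slot 2
Table: [339, 492, 560, ., 463, ., ., ., ., ., ., ., 80, ., ., 406, 152]

6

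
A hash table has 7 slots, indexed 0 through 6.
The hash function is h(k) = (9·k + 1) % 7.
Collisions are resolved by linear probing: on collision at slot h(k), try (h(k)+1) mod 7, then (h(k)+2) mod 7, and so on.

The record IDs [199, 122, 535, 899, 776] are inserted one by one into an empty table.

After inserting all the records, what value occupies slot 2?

535

Insert 199: h=0, slot 0 empty → index 0.
Insert 122: h=0, slot 0 occupied → index 1.
Insert 535: h=0, slots 0,1 occupied → index 2.
Insert 899: h=0, slots 0,1,2 occupied → index 3.
Insert 776: h=6, slot 6 empty → index 6.
Table: [199, 122, 535, 899, ∅, ∅, 776]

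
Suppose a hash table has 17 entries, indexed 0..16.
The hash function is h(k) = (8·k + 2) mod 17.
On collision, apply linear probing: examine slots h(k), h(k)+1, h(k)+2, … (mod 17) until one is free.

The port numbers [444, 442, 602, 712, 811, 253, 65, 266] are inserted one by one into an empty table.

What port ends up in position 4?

253

444: h=1 → slot 1
442: h=2 → slot 2
602: h=7 → slot 7
712: h=3 → slot 3
811: h=13 → slot 13
253: h=3, probe 3,4 → slot 4
65: h=12 → slot 12
266: h=5 → slot 5
Table: [—, 444, 442, 712, 253, 266, —, 602, —, —, —, —, 65, 811, —, —, —]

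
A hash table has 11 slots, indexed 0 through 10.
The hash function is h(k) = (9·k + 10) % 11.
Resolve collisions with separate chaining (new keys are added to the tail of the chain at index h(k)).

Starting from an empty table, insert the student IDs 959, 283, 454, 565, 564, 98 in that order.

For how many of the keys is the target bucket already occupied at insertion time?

959 -> bucket 6
283 -> bucket 5
454 -> bucket 4
565 -> bucket 2
564 -> bucket 4 (collision)
98 -> bucket 1
Final buckets:
0: ∅
1: 98
2: 565
3: ∅
4: 454 -> 564
5: 283
6: 959
7: ∅
8: ∅
9: ∅
10: ∅

1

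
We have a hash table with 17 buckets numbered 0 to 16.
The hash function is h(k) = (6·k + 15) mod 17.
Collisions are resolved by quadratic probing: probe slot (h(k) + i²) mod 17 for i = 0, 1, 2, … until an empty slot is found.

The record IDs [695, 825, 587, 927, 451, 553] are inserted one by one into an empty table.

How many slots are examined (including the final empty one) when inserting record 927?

Insert 695: h=3, slot 3 empty => index 3.
Insert 825: h=1, slot 1 empty => index 1.
Insert 587: h=1, slot 1 occupied => index 2.
Insert 927: h=1, slots 1,2 occupied => index 5.
Insert 451: h=1, slots 1,2,5 occupied => index 10.
Insert 553: h=1, slots 1,2,5,10 occupied => index 0.
Table: [553, 825, 587, 695, —, 927, —, —, —, —, 451, —, —, —, —, —, —]

3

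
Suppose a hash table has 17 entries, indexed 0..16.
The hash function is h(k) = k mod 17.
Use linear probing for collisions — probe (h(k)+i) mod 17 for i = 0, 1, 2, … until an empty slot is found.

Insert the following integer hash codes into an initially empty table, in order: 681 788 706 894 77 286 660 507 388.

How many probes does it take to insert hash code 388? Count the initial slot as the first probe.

681 hashes to 1; slot 1 is free → place at 1.
788 hashes to 6; slot 6 is free → place at 6.
706 hashes to 9; slot 9 is free → place at 9.
894 hashes to 10; slot 10 is free → place at 10.
77 hashes to 9; 9,10 taken → place at 11.
286 hashes to 14; slot 14 is free → place at 14.
660 hashes to 14; 14 taken → place at 15.
507 hashes to 14; 14,15 taken → place at 16.
388 hashes to 14; 14,15,16 taken → place at 0.
Table: [388, 681, ∅, ∅, ∅, ∅, 788, ∅, ∅, 706, 894, 77, ∅, ∅, 286, 660, 507]

4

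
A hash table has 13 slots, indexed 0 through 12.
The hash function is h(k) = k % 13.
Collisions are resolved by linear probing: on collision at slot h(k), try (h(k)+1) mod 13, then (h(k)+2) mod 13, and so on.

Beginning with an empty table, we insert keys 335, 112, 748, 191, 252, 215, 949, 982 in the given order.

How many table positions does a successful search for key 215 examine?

335 hashes to 10; slot 10 is free → place at 10.
112 hashes to 8; slot 8 is free → place at 8.
748 hashes to 7; slot 7 is free → place at 7.
191 hashes to 9; slot 9 is free → place at 9.
252 hashes to 5; slot 5 is free → place at 5.
215 hashes to 7; 7,8,9,10 taken → place at 11.
949 hashes to 0; slot 0 is free → place at 0.
982 hashes to 7; 7,8,9,10,11 taken → place at 12.
Table: [949, ., ., ., ., 252, ., 748, 112, 191, 335, 215, 982]
Lookup 215: h=7, probe 7,8,9,10,11 → found at 11.

5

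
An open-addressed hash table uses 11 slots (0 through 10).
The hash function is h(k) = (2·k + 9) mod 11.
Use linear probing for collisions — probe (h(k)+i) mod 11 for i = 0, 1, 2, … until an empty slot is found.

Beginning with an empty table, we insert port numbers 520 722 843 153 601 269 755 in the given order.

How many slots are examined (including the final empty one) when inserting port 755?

5

Insert 520: h=4, slot 4 empty => index 4.
Insert 722: h=1, slot 1 empty => index 1.
Insert 843: h=1, slot 1 occupied => index 2.
Insert 153: h=7, slot 7 empty => index 7.
Insert 601: h=1, slots 1,2 occupied => index 3.
Insert 269: h=8, slot 8 empty => index 8.
Insert 755: h=1, slots 1,2,3,4 occupied => index 5.
Table: [∅, 722, 843, 601, 520, 755, ∅, 153, 269, ∅, ∅]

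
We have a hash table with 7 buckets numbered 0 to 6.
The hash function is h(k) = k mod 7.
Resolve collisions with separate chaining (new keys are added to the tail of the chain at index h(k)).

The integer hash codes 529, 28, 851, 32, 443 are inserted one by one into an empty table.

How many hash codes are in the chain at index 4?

3

529 → bucket 4
28 → bucket 0
851 → bucket 4 (collision)
32 → bucket 4 (collision)
443 → bucket 2
Final buckets:
0: 28
1: .
2: 443
3: .
4: 529 -> 851 -> 32
5: .
6: .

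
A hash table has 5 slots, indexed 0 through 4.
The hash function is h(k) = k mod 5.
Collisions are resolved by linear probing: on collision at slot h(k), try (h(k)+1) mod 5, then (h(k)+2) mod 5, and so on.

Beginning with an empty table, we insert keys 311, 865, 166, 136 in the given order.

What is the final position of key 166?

311 hashes to 1; slot 1 is free -> place at 1.
865 hashes to 0; slot 0 is free -> place at 0.
166 hashes to 1; 1 taken -> place at 2.
136 hashes to 1; 1,2 taken -> place at 3.
Table: [865, 311, 166, 136, -]

2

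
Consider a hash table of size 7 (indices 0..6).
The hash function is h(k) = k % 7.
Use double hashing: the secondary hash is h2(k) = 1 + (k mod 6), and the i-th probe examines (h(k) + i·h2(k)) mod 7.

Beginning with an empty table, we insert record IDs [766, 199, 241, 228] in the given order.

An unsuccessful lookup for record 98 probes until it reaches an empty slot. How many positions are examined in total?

766 hashes to 3; slot 3 is free => place at 3.
199 hashes to 3, h2=2; 3 taken => place at 5.
241 hashes to 3, h2=2; 3,5 taken => place at 0.
228 hashes to 4; slot 4 is free => place at 4.
Table: [241, -, -, 766, 228, 199, -]
Lookup 98: h=0, h2=3, probe 0,3,6 → slot 6 empty, not found.

3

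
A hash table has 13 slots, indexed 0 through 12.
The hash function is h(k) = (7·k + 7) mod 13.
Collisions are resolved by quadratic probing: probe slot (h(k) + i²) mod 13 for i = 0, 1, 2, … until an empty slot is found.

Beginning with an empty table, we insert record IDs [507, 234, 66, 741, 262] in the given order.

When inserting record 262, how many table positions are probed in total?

Insert 507: h=7, slot 7 empty → index 7.
Insert 234: h=7, slot 7 occupied → index 8.
Insert 66: h=1, slot 1 empty → index 1.
Insert 741: h=7, slots 7,8 occupied → index 11.
Insert 262: h=8, slot 8 occupied → index 9.
Table: [—, 66, —, —, —, —, —, 507, 234, 262, —, 741, —]

2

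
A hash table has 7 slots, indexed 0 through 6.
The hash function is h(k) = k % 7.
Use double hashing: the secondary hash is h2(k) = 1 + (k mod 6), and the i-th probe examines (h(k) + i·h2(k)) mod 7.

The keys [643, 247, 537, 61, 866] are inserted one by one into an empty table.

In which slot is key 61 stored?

0

Insert 643: h=6, slot 6 empty -> index 6.
Insert 247: h=2, slot 2 empty -> index 2.
Insert 537: h=5, slot 5 empty -> index 5.
Insert 61: h=5, h2=2, slot 5 occupied -> index 0.
Insert 866: h=5, h2=3, slot 5 occupied -> index 1.
Table: [61, 866, 247, _, _, 537, 643]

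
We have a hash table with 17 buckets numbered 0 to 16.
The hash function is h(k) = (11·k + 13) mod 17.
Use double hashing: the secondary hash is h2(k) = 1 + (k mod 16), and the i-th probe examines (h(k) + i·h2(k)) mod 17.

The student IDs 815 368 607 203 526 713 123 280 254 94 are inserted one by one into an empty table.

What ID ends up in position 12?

Insert 815: h=2, slot 2 empty => index 2.
Insert 368: h=15, slot 15 empty => index 15.
Insert 607: h=9, slot 9 empty => index 9.
Insert 203: h=2, h2=12, slot 2 occupied => index 14.
Insert 526: h=2, h2=15, slot 2 occupied => index 0.
Insert 713: h=2, h2=10, slot 2 occupied => index 12.
Insert 123: h=6, slot 6 empty => index 6.
Insert 280: h=16, slot 16 empty => index 16.
Insert 254: h=2, h2=15, slots 2,0,15 occupied => index 13.
Insert 94: h=10, slot 10 empty => index 10.
Table: [526, ∅, 815, ∅, ∅, ∅, 123, ∅, ∅, 607, 94, ∅, 713, 254, 203, 368, 280]

713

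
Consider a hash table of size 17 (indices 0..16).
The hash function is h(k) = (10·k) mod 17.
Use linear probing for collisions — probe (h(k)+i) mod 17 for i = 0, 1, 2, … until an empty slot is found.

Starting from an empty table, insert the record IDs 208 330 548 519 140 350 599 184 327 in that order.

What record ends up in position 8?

140

208: h=6 => slot 6
330: h=2 => slot 2
548: h=6, probe 6,7 => slot 7
519: h=5 => slot 5
140: h=6, probe 6,7,8 => slot 8
350: h=15 => slot 15
599: h=6, probe 6,7,8,9 => slot 9
184: h=4 => slot 4
327: h=6, probe 6,7,8,9,10 => slot 10
Table: [∅, ∅, 330, ∅, 184, 519, 208, 548, 140, 599, 327, ∅, ∅, ∅, ∅, 350, ∅]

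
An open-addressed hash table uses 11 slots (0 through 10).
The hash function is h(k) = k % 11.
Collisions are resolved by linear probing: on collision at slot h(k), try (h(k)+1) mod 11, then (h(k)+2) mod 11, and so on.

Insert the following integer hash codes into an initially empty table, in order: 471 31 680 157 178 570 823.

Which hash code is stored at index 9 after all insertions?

471 hashes to 9; slot 9 is free -> place at 9.
31 hashes to 9; 9 taken -> place at 10.
680 hashes to 9; 9,10 taken -> place at 0.
157 hashes to 3; slot 3 is free -> place at 3.
178 hashes to 2; slot 2 is free -> place at 2.
570 hashes to 9; 9,10,0 taken -> place at 1.
823 hashes to 9; 9,10,0,1,2,3 taken -> place at 4.
Table: [680, 570, 178, 157, 823, —, —, —, —, 471, 31]

471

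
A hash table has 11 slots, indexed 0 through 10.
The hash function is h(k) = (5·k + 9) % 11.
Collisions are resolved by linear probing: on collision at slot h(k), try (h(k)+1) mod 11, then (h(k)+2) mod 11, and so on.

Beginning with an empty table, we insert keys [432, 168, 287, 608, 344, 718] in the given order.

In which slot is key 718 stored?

Insert 432: h=2, slot 2 empty → index 2.
Insert 168: h=2, slot 2 occupied → index 3.
Insert 287: h=3, slot 3 occupied → index 4.
Insert 608: h=2, slots 2,3,4 occupied → index 5.
Insert 344: h=2, slots 2,3,4,5 occupied → index 6.
Insert 718: h=2, slots 2,3,4,5,6 occupied → index 7.
Table: [_, _, 432, 168, 287, 608, 344, 718, _, _, _]

7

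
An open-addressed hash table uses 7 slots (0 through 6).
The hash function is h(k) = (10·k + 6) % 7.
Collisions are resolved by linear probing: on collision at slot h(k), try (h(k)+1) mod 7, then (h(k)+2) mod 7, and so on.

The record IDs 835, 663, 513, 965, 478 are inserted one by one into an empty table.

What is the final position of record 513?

Insert 835: h=5, slot 5 empty -> index 5.
Insert 663: h=0, slot 0 empty -> index 0.
Insert 513: h=5, slot 5 occupied -> index 6.
Insert 965: h=3, slot 3 empty -> index 3.
Insert 478: h=5, slots 5,6,0 occupied -> index 1.
Table: [663, 478, -, 965, -, 835, 513]

6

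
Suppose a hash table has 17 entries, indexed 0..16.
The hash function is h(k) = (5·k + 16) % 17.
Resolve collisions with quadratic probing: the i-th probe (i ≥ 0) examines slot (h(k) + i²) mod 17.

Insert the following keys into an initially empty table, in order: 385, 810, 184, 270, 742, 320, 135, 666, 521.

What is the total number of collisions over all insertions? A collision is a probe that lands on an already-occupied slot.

7

Insert 385: h=3, slot 3 empty -> index 3.
Insert 810: h=3, slot 3 occupied -> index 4.
Insert 184: h=1, slot 1 empty -> index 1.
Insert 270: h=6, slot 6 empty -> index 6.
Insert 742: h=3, slots 3,4 occupied -> index 7.
Insert 320: h=1, slot 1 occupied -> index 2.
Insert 135: h=11, slot 11 empty -> index 11.
Insert 666: h=14, slot 14 empty -> index 14.
Insert 521: h=3, slots 3,4,7 occupied -> index 12.
Table: [_, 184, 320, 385, 810, _, 270, 742, _, _, _, 135, 521, _, 666, _, _]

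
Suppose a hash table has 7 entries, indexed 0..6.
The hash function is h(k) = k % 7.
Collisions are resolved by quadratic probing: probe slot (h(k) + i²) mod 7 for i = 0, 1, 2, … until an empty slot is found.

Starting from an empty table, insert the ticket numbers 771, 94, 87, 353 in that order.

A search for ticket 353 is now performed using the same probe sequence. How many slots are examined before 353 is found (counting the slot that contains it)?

771: h=1 → slot 1
94: h=3 → slot 3
87: h=3, probe 3,4 → slot 4
353: h=3, probe 3,4,0 → slot 0
Table: [353, 771, ., 94, 87, ., .]
Lookup 353: h=3, probe 3,4,0 → found at 0.

3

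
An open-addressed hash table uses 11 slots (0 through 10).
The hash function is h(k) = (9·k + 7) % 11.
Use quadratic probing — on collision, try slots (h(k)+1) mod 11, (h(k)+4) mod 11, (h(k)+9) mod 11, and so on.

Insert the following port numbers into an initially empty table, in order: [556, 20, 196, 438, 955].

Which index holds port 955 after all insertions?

556 hashes to 6; slot 6 is free → place at 6.
20 hashes to 0; slot 0 is free → place at 0.
196 hashes to 0; 0 taken → place at 1.
438 hashes to 0; 0,1 taken → place at 4.
955 hashes to 0; 0,1,4 taken → place at 9.
Table: [20, 196, -, -, 438, -, 556, -, -, 955, -]

9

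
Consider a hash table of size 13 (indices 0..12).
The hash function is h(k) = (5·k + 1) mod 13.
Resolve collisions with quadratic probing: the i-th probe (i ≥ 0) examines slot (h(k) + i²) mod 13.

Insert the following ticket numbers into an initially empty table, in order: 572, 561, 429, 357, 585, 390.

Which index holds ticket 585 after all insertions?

572: h=1 → slot 1
561: h=11 → slot 11
429: h=1, probe 1,2 → slot 2
357: h=5 → slot 5
585: h=1, probe 1,2,5,10 → slot 10
390: h=1, probe 1,2,5,10,4 → slot 4
Table: [∅, 572, 429, ∅, 390, 357, ∅, ∅, ∅, ∅, 585, 561, ∅]

10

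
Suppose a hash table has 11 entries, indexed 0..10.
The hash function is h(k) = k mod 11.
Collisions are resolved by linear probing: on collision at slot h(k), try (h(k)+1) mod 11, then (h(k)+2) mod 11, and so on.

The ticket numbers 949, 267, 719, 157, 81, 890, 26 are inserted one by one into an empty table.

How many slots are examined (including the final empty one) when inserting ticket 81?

4

Insert 949: h=3, slot 3 empty → index 3.
Insert 267: h=3, slot 3 occupied → index 4.
Insert 719: h=4, slot 4 occupied → index 5.
Insert 157: h=3, slots 3,4,5 occupied → index 6.
Insert 81: h=4, slots 4,5,6 occupied → index 7.
Insert 890: h=10, slot 10 empty → index 10.
Insert 26: h=4, slots 4,5,6,7 occupied → index 8.
Table: [_, _, _, 949, 267, 719, 157, 81, 26, _, 890]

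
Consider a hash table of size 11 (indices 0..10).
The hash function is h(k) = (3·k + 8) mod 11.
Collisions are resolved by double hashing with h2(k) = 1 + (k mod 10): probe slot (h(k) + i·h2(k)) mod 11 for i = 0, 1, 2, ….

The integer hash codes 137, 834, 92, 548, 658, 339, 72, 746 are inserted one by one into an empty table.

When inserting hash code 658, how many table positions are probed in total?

137: h=1 → slot 1
834: h=2 → slot 2
92: h=9 → slot 9
548: h=2, h2=9, probe 2,0 → slot 0
658: h=2, h2=9, probe 2,0,9,7 → slot 7
339: h=2, h2=10, probe 2,1,0,10 → slot 10
72: h=4 → slot 4
746: h=2, h2=7, probe 2,9,5 → slot 5
Table: [548, 137, 834, —, 72, 746, —, 658, —, 92, 339]

4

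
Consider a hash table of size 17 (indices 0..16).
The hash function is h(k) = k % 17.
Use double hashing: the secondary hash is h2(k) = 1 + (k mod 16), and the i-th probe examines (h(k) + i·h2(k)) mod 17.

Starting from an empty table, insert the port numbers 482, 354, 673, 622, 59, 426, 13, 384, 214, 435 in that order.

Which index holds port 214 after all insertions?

482: h=6 => slot 6
354: h=14 => slot 14
673: h=10 => slot 10
622: h=10, h2=15, probe 10,8 => slot 8
59: h=8, h2=12, probe 8,3 => slot 3
426: h=1 => slot 1
13: h=13 => slot 13
384: h=10, h2=1, probe 10,11 => slot 11
214: h=10, h2=7, probe 10,0 => slot 0
435: h=10, h2=4, probe 10,14,1,5 => slot 5
Table: [214, 426, -, 59, -, 435, 482, -, 622, -, 673, 384, -, 13, 354, -, -]

0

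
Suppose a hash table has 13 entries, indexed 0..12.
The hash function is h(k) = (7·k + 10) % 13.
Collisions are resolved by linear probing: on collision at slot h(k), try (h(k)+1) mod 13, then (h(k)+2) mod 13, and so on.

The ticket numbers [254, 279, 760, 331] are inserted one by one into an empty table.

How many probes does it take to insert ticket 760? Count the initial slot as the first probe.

Insert 254: h=7, slot 7 empty => index 7.
Insert 279: h=0, slot 0 empty => index 0.
Insert 760: h=0, slot 0 occupied => index 1.
Insert 331: h=0, slots 0,1 occupied => index 2.
Table: [279, 760, 331, ., ., ., ., 254, ., ., ., ., .]

2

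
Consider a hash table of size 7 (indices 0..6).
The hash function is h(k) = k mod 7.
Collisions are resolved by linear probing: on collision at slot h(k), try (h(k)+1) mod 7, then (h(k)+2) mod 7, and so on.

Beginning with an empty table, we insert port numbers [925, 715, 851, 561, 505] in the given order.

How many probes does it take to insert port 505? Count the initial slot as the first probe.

5

925: h=1 → slot 1
715: h=1, probe 1,2 → slot 2
851: h=4 → slot 4
561: h=1, probe 1,2,3 → slot 3
505: h=1, probe 1,2,3,4,5 → slot 5
Table: [., 925, 715, 561, 851, 505, .]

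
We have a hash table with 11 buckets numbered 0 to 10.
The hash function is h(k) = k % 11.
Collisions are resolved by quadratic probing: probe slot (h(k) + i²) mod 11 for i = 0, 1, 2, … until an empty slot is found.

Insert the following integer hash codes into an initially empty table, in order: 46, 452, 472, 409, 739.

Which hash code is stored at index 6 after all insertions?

739

Insert 46: h=2, slot 2 empty -> index 2.
Insert 452: h=1, slot 1 empty -> index 1.
Insert 472: h=10, slot 10 empty -> index 10.
Insert 409: h=2, slot 2 occupied -> index 3.
Insert 739: h=2, slots 2,3 occupied -> index 6.
Table: [—, 452, 46, 409, —, —, 739, —, —, —, 472]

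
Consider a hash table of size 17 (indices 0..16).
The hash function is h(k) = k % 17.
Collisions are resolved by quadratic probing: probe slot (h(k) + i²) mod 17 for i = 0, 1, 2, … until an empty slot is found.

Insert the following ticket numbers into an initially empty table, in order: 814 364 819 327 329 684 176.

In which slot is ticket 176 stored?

814 hashes to 15; slot 15 is free -> place at 15.
364 hashes to 7; slot 7 is free -> place at 7.
819 hashes to 3; slot 3 is free -> place at 3.
327 hashes to 4; slot 4 is free -> place at 4.
329 hashes to 6; slot 6 is free -> place at 6.
684 hashes to 4; 4 taken -> place at 5.
176 hashes to 6; 6,7 taken -> place at 10.
Table: [—, —, —, 819, 327, 684, 329, 364, —, —, 176, —, —, —, —, 814, —]

10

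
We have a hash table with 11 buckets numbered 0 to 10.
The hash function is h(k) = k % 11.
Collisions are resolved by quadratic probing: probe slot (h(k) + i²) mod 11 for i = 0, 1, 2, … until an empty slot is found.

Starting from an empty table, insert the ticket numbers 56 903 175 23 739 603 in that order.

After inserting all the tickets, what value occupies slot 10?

Insert 56: h=1, slot 1 empty → index 1.
Insert 903: h=1, slot 1 occupied → index 2.
Insert 175: h=10, slot 10 empty → index 10.
Insert 23: h=1, slots 1,2 occupied → index 5.
Insert 739: h=2, slot 2 occupied → index 3.
Insert 603: h=9, slot 9 empty → index 9.
Table: [-, 56, 903, 739, -, 23, -, -, -, 603, 175]

175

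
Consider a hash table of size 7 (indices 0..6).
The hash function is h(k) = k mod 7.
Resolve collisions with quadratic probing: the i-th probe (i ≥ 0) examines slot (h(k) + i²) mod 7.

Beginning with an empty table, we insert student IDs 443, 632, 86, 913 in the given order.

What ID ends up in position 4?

443: h=2 → slot 2
632: h=2, probe 2,3 → slot 3
86: h=2, probe 2,3,6 → slot 6
913: h=3, probe 3,4 → slot 4
Table: [-, -, 443, 632, 913, -, 86]

913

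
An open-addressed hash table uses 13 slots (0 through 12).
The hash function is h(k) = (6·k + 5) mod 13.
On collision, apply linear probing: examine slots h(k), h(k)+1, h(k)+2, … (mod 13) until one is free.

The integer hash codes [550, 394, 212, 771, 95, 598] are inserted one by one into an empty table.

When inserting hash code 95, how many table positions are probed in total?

5

550 hashes to 3; slot 3 is free -> place at 3.
394 hashes to 3; 3 taken -> place at 4.
212 hashes to 3; 3,4 taken -> place at 5.
771 hashes to 3; 3,4,5 taken -> place at 6.
95 hashes to 3; 3,4,5,6 taken -> place at 7.
598 hashes to 5; 5,6,7 taken -> place at 8.
Table: [_, _, _, 550, 394, 212, 771, 95, 598, _, _, _, _]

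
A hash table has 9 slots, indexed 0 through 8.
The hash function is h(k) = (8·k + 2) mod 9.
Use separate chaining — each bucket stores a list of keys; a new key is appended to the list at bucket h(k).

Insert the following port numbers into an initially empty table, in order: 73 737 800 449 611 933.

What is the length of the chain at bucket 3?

4

Insert 73: h=1, bucket 1 empty -> new chain.
Insert 737: h=3, bucket 3 empty -> new chain.
Insert 800: h=3, bucket 3 nonempty -> append to chain.
Insert 449: h=3, bucket 3 nonempty -> append to chain.
Insert 611: h=3, bucket 3 nonempty -> append to chain.
Insert 933: h=5, bucket 5 empty -> new chain.
Final buckets:
0: .
1: 73
2: .
3: 737 -> 800 -> 449 -> 611
4: .
5: 933
6: .
7: .
8: .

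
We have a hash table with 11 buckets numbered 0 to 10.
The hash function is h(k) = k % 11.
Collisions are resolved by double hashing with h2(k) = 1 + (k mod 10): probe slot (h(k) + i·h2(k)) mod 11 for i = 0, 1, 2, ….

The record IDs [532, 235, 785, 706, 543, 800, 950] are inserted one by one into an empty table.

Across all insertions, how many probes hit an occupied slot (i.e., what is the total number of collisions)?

7

532: h=4 → slot 4
235: h=4, h2=6, probe 4,10 → slot 10
785: h=4, h2=6, probe 4,10,5 → slot 5
706: h=2 → slot 2
543: h=4, h2=4, probe 4,8 → slot 8
800: h=8, h2=1, probe 8,9 → slot 9
950: h=4, h2=1, probe 4,5,6 → slot 6
Table: [_, _, 706, _, 532, 785, 950, _, 543, 800, 235]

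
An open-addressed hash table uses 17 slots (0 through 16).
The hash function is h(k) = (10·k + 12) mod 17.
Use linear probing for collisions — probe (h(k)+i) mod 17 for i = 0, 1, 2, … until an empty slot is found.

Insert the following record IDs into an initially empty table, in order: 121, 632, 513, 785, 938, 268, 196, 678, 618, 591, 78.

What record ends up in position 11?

938

121 hashes to 15; slot 15 is free -> place at 15.
632 hashes to 8; slot 8 is free -> place at 8.
513 hashes to 8; 8 taken -> place at 9.
785 hashes to 8; 8,9 taken -> place at 10.
938 hashes to 8; 8,9,10 taken -> place at 11.
268 hashes to 6; slot 6 is free -> place at 6.
196 hashes to 0; slot 0 is free -> place at 0.
678 hashes to 9; 9,10,11 taken -> place at 12.
618 hashes to 4; slot 4 is free -> place at 4.
591 hashes to 6; 6 taken -> place at 7.
78 hashes to 10; 10,11,12 taken -> place at 13.
Table: [196, —, —, —, 618, —, 268, 591, 632, 513, 785, 938, 678, 78, —, 121, —]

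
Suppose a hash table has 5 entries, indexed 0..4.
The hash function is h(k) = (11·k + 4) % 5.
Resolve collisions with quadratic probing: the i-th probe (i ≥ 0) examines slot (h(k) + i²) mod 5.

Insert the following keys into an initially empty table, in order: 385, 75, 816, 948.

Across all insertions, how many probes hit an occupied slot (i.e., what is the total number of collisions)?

Insert 385: h=4, slot 4 empty → index 4.
Insert 75: h=4, slot 4 occupied → index 0.
Insert 816: h=0, slot 0 occupied → index 1.
Insert 948: h=2, slot 2 empty → index 2.
Table: [75, 816, 948, —, 385]

2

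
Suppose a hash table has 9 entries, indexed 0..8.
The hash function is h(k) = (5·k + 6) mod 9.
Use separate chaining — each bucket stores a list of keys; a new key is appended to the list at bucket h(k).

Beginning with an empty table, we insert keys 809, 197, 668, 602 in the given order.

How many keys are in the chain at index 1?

3

Insert 809: h=1, bucket 1 empty → new chain.
Insert 197: h=1, bucket 1 nonempty → append to chain.
Insert 668: h=7, bucket 7 empty → new chain.
Insert 602: h=1, bucket 1 nonempty → append to chain.
Final buckets:
0: -
1: 809 -> 197 -> 602
2: -
3: -
4: -
5: -
6: -
7: 668
8: -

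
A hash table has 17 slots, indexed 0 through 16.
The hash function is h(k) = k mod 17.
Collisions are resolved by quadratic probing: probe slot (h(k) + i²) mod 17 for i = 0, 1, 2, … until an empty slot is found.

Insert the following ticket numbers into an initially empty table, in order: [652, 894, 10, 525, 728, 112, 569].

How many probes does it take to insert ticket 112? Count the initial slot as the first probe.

652: h=6 → slot 6
894: h=10 → slot 10
10: h=10, probe 10,11 → slot 11
525: h=15 → slot 15
728: h=14 → slot 14
112: h=10, probe 10,11,14,2 → slot 2
569: h=8 → slot 8
Table: [., ., 112, ., ., ., 652, ., 569, ., 894, 10, ., ., 728, 525, .]

4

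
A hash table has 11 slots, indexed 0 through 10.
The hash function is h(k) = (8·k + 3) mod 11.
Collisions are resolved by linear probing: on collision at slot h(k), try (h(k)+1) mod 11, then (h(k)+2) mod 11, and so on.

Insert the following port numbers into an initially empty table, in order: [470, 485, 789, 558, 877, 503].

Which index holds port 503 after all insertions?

470: h=1 → slot 1
485: h=0 → slot 0
789: h=1, probe 1,2 → slot 2
558: h=1, probe 1,2,3 → slot 3
877: h=1, probe 1,2,3,4 → slot 4
503: h=1, probe 1,2,3,4,5 → slot 5
Table: [485, 470, 789, 558, 877, 503, _, _, _, _, _]

5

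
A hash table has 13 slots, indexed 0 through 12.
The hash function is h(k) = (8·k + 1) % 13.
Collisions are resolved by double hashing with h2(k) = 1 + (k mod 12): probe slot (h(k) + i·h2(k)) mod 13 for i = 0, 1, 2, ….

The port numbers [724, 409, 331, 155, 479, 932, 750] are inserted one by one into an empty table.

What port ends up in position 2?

750

724: h=8 → slot 8
409: h=10 → slot 10
331: h=10, h2=8, probe 10,5 → slot 5
155: h=6 → slot 6
479: h=11 → slot 11
932: h=8, h2=9, probe 8,4 → slot 4
750: h=8, h2=7, probe 8,2 → slot 2
Table: [—, —, 750, —, 932, 331, 155, —, 724, —, 409, 479, —]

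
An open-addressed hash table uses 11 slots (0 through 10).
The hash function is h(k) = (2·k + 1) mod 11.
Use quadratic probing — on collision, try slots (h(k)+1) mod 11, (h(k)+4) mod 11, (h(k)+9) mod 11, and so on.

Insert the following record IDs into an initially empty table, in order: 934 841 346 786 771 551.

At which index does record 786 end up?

4

Insert 934: h=10, slot 10 empty -> index 10.
Insert 841: h=0, slot 0 empty -> index 0.
Insert 346: h=0, slot 0 occupied -> index 1.
Insert 786: h=0, slots 0,1 occupied -> index 4.
Insert 771: h=3, slot 3 empty -> index 3.
Insert 551: h=3, slots 3,4 occupied -> index 7.
Table: [841, 346, —, 771, 786, —, —, 551, —, —, 934]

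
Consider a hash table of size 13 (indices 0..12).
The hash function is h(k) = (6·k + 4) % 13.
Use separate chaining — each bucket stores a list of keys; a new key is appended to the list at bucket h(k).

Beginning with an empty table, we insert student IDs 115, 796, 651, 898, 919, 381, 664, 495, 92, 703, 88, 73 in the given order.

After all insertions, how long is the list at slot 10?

6

Insert 115: h=5, bucket 5 empty -> new chain.
Insert 796: h=9, bucket 9 empty -> new chain.
Insert 651: h=10, bucket 10 empty -> new chain.
Insert 898: h=10, bucket 10 nonempty -> append to chain.
Insert 919: h=6, bucket 6 empty -> new chain.
Insert 381: h=2, bucket 2 empty -> new chain.
Insert 664: h=10, bucket 10 nonempty -> append to chain.
Insert 495: h=10, bucket 10 nonempty -> append to chain.
Insert 92: h=10, bucket 10 nonempty -> append to chain.
Insert 703: h=10, bucket 10 nonempty -> append to chain.
Insert 88: h=12, bucket 12 empty -> new chain.
Insert 73: h=0, bucket 0 empty -> new chain.
Final buckets:
0: 73
1: ∅
2: 381
3: ∅
4: ∅
5: 115
6: 919
7: ∅
8: ∅
9: 796
10: 651 -> 898 -> 664 -> 495 -> 92 -> 703
11: ∅
12: 88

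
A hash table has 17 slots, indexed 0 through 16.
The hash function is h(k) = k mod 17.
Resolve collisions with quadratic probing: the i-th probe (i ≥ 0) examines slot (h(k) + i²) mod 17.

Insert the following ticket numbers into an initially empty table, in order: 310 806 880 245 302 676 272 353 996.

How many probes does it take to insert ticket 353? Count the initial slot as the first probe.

4

310: h=4 -> slot 4
806: h=7 -> slot 7
880: h=13 -> slot 13
245: h=7, probe 7,8 -> slot 8
302: h=13, probe 13,14 -> slot 14
676: h=13, probe 13,14,0 -> slot 0
272: h=0, probe 0,1 -> slot 1
353: h=13, probe 13,14,0,5 -> slot 5
996: h=10 -> slot 10
Table: [676, 272, _, _, 310, 353, _, 806, 245, _, 996, _, _, 880, 302, _, _]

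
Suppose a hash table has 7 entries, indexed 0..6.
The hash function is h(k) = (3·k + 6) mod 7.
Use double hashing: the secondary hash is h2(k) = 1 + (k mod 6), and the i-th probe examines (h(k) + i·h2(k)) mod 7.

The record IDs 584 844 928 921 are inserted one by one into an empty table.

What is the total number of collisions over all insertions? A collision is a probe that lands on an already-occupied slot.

584 hashes to 1; slot 1 is free → place at 1.
844 hashes to 4; slot 4 is free → place at 4.
928 hashes to 4, h2=5; 4 taken → place at 2.
921 hashes to 4, h2=4; 4,1 taken → place at 5.
Table: [., 584, 928, ., 844, 921, .]

3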